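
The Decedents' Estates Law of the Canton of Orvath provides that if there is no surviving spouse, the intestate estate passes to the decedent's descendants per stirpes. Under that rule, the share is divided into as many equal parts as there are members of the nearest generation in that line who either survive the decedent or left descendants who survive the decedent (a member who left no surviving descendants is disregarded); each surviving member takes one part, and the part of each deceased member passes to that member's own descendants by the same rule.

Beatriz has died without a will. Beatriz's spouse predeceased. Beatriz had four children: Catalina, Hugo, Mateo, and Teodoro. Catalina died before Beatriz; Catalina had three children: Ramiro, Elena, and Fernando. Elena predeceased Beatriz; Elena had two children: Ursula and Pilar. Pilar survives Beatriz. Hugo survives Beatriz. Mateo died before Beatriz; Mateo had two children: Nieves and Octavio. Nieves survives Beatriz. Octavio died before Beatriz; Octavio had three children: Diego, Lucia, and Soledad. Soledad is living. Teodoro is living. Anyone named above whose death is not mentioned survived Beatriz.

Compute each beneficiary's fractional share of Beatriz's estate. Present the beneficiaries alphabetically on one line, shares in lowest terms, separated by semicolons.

Diego 1/24; Fernando 1/12; Hugo 1/4; Lucia 1/24; Nieves 1/8; Pilar 1/24; Ramiro 1/12; Soledad 1/24; Teodoro 1/4; Ursula 1/24

There is no surviving spouse, so the entire estate passes to Beatriz's descendants per stirpes.
The estate is divided into 4 equal shares of 1/4 among Catalina, Hugo, Mateo, Teodoro.
Catalina predeceased; the 1/4 allotted to Catalina's branch passes to Catalina's issue by representation.
The 1/4 is divided into 3 equal shares of 1/12 among Ramiro, Elena, Fernando.
Ramiro is living and takes 1/12.
Elena predeceased; the 1/12 allotted to Elena's branch passes to Elena's issue by representation.
The 1/12 is divided into 2 equal shares of 1/24 among Ursula, Pilar.
Ursula is living and takes 1/24.
Pilar is living and takes 1/24.
Fernando is living and takes 1/12.
Hugo is living and takes 1/4.
Mateo predeceased; the 1/4 allotted to Mateo's branch passes to Mateo's issue by representation.
The 1/4 is divided into 2 equal shares of 1/8 among Nieves, Octavio.
Nieves is living and takes 1/8.
Octavio predeceased; the 1/8 allotted to Octavio's branch passes to Octavio's issue by representation.
The 1/8 is divided into 3 equal shares of 1/24 among Diego, Lucia, Soledad.
Diego is living and takes 1/24.
Lucia is living and takes 1/24.
Soledad is living and takes 1/24.
Teodoro is living and takes 1/4.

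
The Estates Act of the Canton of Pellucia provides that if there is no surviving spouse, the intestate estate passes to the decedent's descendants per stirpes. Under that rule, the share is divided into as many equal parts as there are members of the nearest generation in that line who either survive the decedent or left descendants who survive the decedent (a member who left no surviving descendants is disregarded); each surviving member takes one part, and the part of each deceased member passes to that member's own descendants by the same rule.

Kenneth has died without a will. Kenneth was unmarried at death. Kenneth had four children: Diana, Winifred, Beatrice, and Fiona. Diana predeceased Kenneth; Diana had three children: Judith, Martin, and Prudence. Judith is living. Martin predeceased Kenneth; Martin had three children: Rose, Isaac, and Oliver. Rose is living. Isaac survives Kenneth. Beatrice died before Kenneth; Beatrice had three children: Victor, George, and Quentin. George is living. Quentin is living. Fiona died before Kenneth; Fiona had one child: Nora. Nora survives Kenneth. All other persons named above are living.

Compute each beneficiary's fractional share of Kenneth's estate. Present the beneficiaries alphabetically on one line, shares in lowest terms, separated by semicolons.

George 1/12; Isaac 1/36; Judith 1/12; Nora 1/4; Oliver 1/36; Prudence 1/12; Quentin 1/12; Rose 1/36; Victor 1/12; Winifred 1/4

There is no surviving spouse, so the entire estate passes to Kenneth's descendants per stirpes.
The estate is divided into 4 equal shares of 1/4 among Diana, Winifred, Beatrice, Fiona.
Diana predeceased; the 1/4 allotted to Diana's branch passes to Diana's issue by representation.
The 1/4 is divided into 3 equal shares of 1/12 among Judith, Martin, Prudence.
Judith is living and takes 1/12.
Martin predeceased; the 1/12 allotted to Martin's branch passes to Martin's issue by representation.
The 1/12 is divided into 3 equal shares of 1/36 among Rose, Isaac, Oliver.
Rose is living and takes 1/36.
Isaac is living and takes 1/36.
Oliver is living and takes 1/36.
Prudence is living and takes 1/12.
Winifred is living and takes 1/4.
Beatrice predeceased; the 1/4 allotted to Beatrice's branch passes to Beatrice's issue by representation.
The 1/4 is divided into 3 equal shares of 1/12 among Victor, George, Quentin.
Victor is living and takes 1/12.
George is living and takes 1/12.
Quentin is living and takes 1/12.
Fiona predeceased; the 1/4 allotted to Fiona's branch passes to Fiona's issue by representation.
Nora is the sole taker at this level and receives the full 1/4.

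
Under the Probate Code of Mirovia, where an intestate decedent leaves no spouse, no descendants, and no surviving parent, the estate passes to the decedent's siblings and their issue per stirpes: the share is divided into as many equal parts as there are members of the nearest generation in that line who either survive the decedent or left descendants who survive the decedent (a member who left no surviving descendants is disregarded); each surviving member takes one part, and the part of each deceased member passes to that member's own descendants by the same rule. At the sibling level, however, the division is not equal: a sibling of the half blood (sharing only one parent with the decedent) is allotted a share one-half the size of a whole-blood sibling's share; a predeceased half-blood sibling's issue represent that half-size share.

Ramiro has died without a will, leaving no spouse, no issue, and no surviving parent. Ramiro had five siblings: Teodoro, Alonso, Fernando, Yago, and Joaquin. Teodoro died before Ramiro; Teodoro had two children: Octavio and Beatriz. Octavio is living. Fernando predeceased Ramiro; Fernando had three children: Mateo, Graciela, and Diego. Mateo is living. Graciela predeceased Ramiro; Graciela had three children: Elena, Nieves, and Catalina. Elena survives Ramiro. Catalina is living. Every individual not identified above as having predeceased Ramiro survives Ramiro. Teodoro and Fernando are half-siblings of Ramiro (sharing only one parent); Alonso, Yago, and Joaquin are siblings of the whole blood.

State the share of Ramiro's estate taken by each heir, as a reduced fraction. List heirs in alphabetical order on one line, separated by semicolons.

Alonso 1/4; Beatriz 1/16; Catalina 1/72; Diego 1/24; Elena 1/72; Joaquin 1/4; Mateo 1/24; Nieves 1/72; Octavio 1/16; Yago 1/4

No spouse, descendants, or parent survives, so the estate passes to Ramiro's siblings per stirpes.
Half-blood siblings count for one-half the weight of whole-blood siblings at the initial division.
Dividing 1 in proportion to weights (total weight 4): Teodoro (weight 1/2) → 1/8; Alonso (weight 1) → 1/4; Fernando (weight 1/2) → 1/8; Yago (weight 1) → 1/4; Joaquin (weight 1) → 1/4.
Teodoro predeceased; the 1/8 allotted to Teodoro's branch passes to Teodoro's issue by representation.
The 1/8 is divided into 2 equal shares of 1/16 among Octavio, Beatriz.
Octavio is living and takes 1/16.
Beatriz is living and takes 1/16.
Alonso is living and takes 1/4.
Fernando predeceased; the 1/8 allotted to Fernando's branch passes to Fernando's issue by representation.
The 1/8 is divided into 3 equal shares of 1/24 among Mateo, Graciela, Diego.
Mateo is living and takes 1/24.
Graciela predeceased; the 1/24 allotted to Graciela's branch passes to Graciela's issue by representation.
The 1/24 is divided into 3 equal shares of 1/72 among Elena, Nieves, Catalina.
Elena is living and takes 1/72.
Nieves is living and takes 1/72.
Catalina is living and takes 1/72.
Diego is living and takes 1/24.
Yago is living and takes 1/4.
Joaquin is living and takes 1/4.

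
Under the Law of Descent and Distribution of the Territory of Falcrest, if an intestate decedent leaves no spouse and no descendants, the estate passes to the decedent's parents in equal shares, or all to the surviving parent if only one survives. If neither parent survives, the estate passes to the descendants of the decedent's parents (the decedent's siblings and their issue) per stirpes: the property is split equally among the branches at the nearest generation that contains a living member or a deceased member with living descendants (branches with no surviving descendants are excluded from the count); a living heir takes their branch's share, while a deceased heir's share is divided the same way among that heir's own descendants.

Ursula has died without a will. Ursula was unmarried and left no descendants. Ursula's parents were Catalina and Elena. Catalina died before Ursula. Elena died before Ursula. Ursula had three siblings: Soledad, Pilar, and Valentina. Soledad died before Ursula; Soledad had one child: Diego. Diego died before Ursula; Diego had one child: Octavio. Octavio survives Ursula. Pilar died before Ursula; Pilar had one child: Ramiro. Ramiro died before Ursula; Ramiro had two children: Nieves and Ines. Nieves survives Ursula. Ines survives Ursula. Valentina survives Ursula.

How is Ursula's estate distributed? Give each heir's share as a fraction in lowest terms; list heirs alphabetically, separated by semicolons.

Neither parent survives and there are no descendants, so the estate passes to Ursula's siblings and their issue per stirpes.
The estate is divided into 3 equal shares of 1/3 among Soledad, Pilar, Valentina.
Soledad predeceased; the 1/3 allotted to Soledad's branch passes to Soledad's issue by representation.
Diego's line is the sole branch at this level, so the full 1/3 passes to Diego's issue by representation.
Octavio is the sole taker at this level and receives the full 1/3.
Pilar predeceased; the 1/3 allotted to Pilar's branch passes to Pilar's issue by representation.
Ramiro's line is the sole branch at this level, so the full 1/3 passes to Ramiro's issue by representation.
The 1/3 is divided into 2 equal shares of 1/6 among Nieves, Ines.
Nieves is living and takes 1/6.
Ines is living and takes 1/6.
Valentina is living and takes 1/3.

Ines 1/6; Nieves 1/6; Octavio 1/3; Valentina 1/3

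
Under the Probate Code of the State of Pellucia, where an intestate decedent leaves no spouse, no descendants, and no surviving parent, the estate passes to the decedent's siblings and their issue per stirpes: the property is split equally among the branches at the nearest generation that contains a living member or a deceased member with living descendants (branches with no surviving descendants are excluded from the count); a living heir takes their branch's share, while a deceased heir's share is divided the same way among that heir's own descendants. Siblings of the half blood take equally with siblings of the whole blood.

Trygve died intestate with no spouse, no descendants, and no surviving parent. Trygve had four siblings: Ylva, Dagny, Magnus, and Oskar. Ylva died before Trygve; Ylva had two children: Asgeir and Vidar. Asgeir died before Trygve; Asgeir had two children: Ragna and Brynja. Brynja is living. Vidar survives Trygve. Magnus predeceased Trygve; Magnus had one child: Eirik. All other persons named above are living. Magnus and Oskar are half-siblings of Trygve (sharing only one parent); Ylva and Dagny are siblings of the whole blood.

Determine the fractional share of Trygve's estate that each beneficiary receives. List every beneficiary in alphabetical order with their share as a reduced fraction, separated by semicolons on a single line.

No spouse, descendants, or parent survives, so the estate passes to Trygve's siblings per stirpes.
Half-blood and whole-blood siblings take equally under the stated rule.
The estate is divided into 4 equal shares of 1/4 among Ylva, Dagny, Magnus, Oskar.
Ylva predeceased; the 1/4 allotted to Ylva's branch passes to Ylva's issue by representation.
The 1/4 is divided into 2 equal shares of 1/8 among Asgeir, Vidar.
Asgeir predeceased; the 1/8 allotted to Asgeir's branch passes to Asgeir's issue by representation.
The 1/8 is divided into 2 equal shares of 1/16 among Ragna, Brynja.
Ragna is living and takes 1/16.
Brynja is living and takes 1/16.
Vidar is living and takes 1/8.
Dagny is living and takes 1/4.
Magnus predeceased; the 1/4 allotted to Magnus's branch passes to Magnus's issue by representation.
Eirik is the sole taker at this level and receives the full 1/4.
Oskar is living and takes 1/4.

Brynja 1/16; Dagny 1/4; Eirik 1/4; Oskar 1/4; Ragna 1/16; Vidar 1/8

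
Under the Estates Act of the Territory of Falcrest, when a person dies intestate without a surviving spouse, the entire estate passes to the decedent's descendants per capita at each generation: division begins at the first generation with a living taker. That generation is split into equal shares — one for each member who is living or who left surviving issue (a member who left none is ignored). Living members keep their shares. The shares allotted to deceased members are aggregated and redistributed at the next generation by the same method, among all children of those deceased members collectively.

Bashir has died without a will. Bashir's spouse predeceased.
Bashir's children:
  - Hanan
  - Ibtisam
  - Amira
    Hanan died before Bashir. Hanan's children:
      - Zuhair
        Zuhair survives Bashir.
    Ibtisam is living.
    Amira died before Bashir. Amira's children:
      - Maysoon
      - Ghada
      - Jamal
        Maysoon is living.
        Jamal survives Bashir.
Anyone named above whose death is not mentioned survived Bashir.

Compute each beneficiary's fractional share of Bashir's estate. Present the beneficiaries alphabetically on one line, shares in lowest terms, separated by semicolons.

Ghada 1/6; Ibtisam 1/3; Jamal 1/6; Maysoon 1/6; Zuhair 1/6

There is no surviving spouse, so the entire estate passes to Bashir's descendants per capita at each generation.
At generation 1 (Hanan, Ibtisam, Amira) there are 3 shares of (1)/3 = 1/3 each.
Living: Ibtisam — each takes 1/3.
Deceased: Hanan and Amira. Their combined 2/3 is pooled and carried to generation 2.
At generation 2 (Zuhair, Maysoon, Ghada, Jamal) there are 4 shares of (2/3)/4 = 1/6 each.
Living: Zuhair, Maysoon, Ghada, and Jamal — each takes 1/6.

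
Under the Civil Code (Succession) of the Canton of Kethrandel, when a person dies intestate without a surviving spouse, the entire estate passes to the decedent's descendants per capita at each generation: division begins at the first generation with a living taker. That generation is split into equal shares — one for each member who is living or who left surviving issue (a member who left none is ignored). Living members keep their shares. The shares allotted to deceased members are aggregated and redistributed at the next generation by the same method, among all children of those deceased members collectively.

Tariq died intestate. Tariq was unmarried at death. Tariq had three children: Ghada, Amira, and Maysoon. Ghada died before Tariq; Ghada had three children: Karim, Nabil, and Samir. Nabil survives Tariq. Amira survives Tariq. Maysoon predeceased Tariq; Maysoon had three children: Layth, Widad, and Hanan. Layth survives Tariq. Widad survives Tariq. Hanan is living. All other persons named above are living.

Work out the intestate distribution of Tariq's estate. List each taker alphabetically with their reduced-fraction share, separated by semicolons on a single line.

Amira 1/3; Hanan 1/9; Karim 1/9; Layth 1/9; Nabil 1/9; Samir 1/9; Widad 1/9

There is no surviving spouse, so the entire estate passes to Tariq's descendants per capita at each generation.
At generation 1 (Ghada, Amira, Maysoon) there are 3 shares of (1)/3 = 1/3 each.
Living: Amira — each takes 1/3.
Deceased: Ghada and Maysoon. Their combined 2/3 is pooled and carried to generation 2.
At generation 2 (Karim, Nabil, Samir, Layth, Widad, Hanan) there are 6 shares of (2/3)/6 = 1/9 each.
Living: Karim, Nabil, Samir, Layth, Widad, and Hanan — each takes 1/9.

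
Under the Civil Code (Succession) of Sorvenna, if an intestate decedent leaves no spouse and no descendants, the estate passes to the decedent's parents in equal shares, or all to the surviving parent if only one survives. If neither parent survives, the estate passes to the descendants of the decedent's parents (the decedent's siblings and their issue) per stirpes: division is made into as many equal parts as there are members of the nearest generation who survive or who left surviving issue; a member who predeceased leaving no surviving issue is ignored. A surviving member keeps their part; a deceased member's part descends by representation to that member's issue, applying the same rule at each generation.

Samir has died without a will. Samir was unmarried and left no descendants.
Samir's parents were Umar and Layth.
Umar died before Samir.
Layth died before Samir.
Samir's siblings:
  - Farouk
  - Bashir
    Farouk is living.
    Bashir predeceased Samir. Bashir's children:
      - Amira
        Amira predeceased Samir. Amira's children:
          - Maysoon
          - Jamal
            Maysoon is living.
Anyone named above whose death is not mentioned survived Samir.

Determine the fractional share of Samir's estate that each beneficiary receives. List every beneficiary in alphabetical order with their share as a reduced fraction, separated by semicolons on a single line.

Neither parent survives and there are no descendants, so the estate passes to Samir's siblings and their issue per stirpes.
The estate is divided into 2 equal shares of 1/2 among Farouk, Bashir.
Farouk is living and takes 1/2.
Bashir predeceased; the 1/2 allotted to Bashir's branch passes to Bashir's issue by representation.
Amira's line is the sole branch at this level, so the full 1/2 passes to Amira's issue by representation.
The 1/2 is divided into 2 equal shares of 1/4 among Maysoon, Jamal.
Maysoon is living and takes 1/4.
Jamal is living and takes 1/4.

Farouk 1/2; Jamal 1/4; Maysoon 1/4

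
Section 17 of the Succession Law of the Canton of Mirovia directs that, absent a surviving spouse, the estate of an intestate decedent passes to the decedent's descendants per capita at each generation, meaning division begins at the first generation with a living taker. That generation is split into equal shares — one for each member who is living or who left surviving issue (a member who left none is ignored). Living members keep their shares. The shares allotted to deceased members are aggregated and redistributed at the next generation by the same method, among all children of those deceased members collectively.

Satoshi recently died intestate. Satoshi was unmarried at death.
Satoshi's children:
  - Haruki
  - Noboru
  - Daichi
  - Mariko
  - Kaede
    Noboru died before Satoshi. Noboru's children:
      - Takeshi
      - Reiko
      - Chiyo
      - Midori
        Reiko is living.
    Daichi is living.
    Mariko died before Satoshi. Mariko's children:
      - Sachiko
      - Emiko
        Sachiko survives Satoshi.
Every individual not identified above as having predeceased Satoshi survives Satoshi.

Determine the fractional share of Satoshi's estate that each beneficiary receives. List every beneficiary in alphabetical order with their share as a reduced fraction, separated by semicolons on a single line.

There is no surviving spouse, so the entire estate passes to Satoshi's descendants per capita at each generation.
At generation 1 (Haruki, Noboru, Daichi, Mariko, Kaede) there are 5 shares of (1)/5 = 1/5 each.
Living: Haruki, Daichi, and Kaede — each takes 1/5.
Deceased: Noboru and Mariko. Their combined 2/5 is pooled and carried to generation 2.
At generation 2 (Takeshi, Reiko, Chiyo, Midori, Sachiko, Emiko) there are 6 shares of (2/5)/6 = 1/15 each.
Living: Takeshi, Reiko, Chiyo, Midori, Sachiko, and Emiko — each takes 1/15.

Chiyo 1/15; Daichi 1/5; Emiko 1/15; Haruki 1/5; Kaede 1/5; Midori 1/15; Reiko 1/15; Sachiko 1/15; Takeshi 1/15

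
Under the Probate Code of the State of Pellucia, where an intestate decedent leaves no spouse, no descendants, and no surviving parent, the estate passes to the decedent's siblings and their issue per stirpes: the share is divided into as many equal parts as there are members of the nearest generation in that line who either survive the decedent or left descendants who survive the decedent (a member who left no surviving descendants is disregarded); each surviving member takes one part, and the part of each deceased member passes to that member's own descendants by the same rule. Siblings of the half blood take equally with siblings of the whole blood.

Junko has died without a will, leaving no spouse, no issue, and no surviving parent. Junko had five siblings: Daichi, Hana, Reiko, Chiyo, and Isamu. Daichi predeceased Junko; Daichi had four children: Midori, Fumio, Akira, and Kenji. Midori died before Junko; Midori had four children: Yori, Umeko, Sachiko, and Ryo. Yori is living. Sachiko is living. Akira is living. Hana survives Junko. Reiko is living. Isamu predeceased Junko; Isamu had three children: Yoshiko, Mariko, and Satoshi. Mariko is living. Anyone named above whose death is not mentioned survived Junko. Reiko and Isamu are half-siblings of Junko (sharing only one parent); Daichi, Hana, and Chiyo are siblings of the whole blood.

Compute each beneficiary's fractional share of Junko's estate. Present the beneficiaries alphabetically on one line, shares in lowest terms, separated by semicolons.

No spouse, descendants, or parent survives, so the estate passes to Junko's siblings per stirpes.
Half-blood and whole-blood siblings take equally under the stated rule.
The estate is divided into 5 equal shares of 1/5 among Daichi, Hana, Reiko, Chiyo, Isamu.
Daichi predeceased; the 1/5 allotted to Daichi's branch passes to Daichi's issue by representation.
The 1/5 is divided into 4 equal shares of 1/20 among Midori, Fumio, Akira, Kenji.
Midori predeceased; the 1/20 allotted to Midori's branch passes to Midori's issue by representation.
The 1/20 is divided into 4 equal shares of 1/80 among Yori, Umeko, Sachiko, Ryo.
Yori is living and takes 1/80.
Umeko is living and takes 1/80.
Sachiko is living and takes 1/80.
Ryo is living and takes 1/80.
Fumio is living and takes 1/20.
Akira is living and takes 1/20.
Kenji is living and takes 1/20.
Hana is living and takes 1/5.
Reiko is living and takes 1/5.
Chiyo is living and takes 1/5.
Isamu predeceased; the 1/5 allotted to Isamu's branch passes to Isamu's issue by representation.
The 1/5 is divided into 3 equal shares of 1/15 among Yoshiko, Mariko, Satoshi.
Yoshiko is living and takes 1/15.
Mariko is living and takes 1/15.
Satoshi is living and takes 1/15.

Akira 1/20; Chiyo 1/5; Fumio 1/20; Hana 1/5; Kenji 1/20; Mariko 1/15; Reiko 1/5; Ryo 1/80; Sachiko 1/80; Satoshi 1/15; Umeko 1/80; Yori 1/80; Yoshiko 1/15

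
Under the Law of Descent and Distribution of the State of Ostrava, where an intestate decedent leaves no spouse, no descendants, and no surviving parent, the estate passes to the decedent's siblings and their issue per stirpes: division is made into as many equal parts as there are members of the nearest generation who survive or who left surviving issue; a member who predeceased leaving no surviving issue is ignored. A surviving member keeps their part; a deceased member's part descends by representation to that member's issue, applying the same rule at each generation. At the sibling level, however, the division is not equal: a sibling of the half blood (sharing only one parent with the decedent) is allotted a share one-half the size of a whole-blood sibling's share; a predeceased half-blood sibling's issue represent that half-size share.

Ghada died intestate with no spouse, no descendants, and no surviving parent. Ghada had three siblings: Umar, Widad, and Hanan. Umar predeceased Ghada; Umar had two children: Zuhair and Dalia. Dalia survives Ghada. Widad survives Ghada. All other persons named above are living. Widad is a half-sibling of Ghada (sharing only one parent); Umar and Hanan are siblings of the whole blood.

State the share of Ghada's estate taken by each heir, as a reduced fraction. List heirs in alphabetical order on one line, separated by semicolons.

Dalia 1/5; Hanan 2/5; Widad 1/5; Zuhair 1/5

No spouse, descendants, or parent survives, so the estate passes to Ghada's siblings per stirpes.
Half-blood siblings count for one-half the weight of whole-blood siblings at the initial division.
Dividing 1 in proportion to weights (total weight 5/2): Umar (weight 1) → 2/5; Widad (weight 1/2) → 1/5; Hanan (weight 1) → 2/5.
Umar predeceased; the 2/5 allotted to Umar's branch passes to Umar's issue by representation.
The 2/5 is divided into 2 equal shares of 1/5 among Zuhair, Dalia.
Zuhair is living and takes 1/5.
Dalia is living and takes 1/5.
Widad is living and takes 1/5.
Hanan is living and takes 2/5.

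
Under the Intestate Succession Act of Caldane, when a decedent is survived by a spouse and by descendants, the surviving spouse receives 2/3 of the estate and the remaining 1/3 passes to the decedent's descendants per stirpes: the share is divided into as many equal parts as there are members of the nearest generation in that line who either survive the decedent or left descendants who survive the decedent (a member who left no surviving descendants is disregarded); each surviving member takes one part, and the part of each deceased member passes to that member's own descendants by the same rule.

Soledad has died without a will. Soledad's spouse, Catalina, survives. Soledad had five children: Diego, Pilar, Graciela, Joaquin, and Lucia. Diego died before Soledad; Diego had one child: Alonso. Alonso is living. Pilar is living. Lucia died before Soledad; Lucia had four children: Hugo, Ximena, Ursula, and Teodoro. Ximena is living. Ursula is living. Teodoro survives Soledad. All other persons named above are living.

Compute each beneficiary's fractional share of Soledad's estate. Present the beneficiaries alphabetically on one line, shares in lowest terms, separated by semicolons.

Catalina, as surviving spouse, takes 2/3.
The remaining 1/3 passes to Soledad's descendants per stirpes.
The 1/3 is divided into 5 equal shares of 1/15 among Diego, Pilar, Graciela, Joaquin, Lucia.
Diego predeceased; the 1/15 allotted to Diego's branch passes to Diego's issue by representation.
Alonso is the sole taker at this level and receives the full 1/15.
Pilar is living and takes 1/15.
Graciela is living and takes 1/15.
Joaquin is living and takes 1/15.
Lucia predeceased; the 1/15 allotted to Lucia's branch passes to Lucia's issue by representation.
The 1/15 is divided into 4 equal shares of 1/60 among Hugo, Ximena, Ursula, Teodoro.
Hugo is living and takes 1/60.
Ximena is living and takes 1/60.
Ursula is living and takes 1/60.
Teodoro is living and takes 1/60.

Alonso 1/15; Catalina 2/3; Graciela 1/15; Hugo 1/60; Joaquin 1/15; Pilar 1/15; Teodoro 1/60; Ursula 1/60; Ximena 1/60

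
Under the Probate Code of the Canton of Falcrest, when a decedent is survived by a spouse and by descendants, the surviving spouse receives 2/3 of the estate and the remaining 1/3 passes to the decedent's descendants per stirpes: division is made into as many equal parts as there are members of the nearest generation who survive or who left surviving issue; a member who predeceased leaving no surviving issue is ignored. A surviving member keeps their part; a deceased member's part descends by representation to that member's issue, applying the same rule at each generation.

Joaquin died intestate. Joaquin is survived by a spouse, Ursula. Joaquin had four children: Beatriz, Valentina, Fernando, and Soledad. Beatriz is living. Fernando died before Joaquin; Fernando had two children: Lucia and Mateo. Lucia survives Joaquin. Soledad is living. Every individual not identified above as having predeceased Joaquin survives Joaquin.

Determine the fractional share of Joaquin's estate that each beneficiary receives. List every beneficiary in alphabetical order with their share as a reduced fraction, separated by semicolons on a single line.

Ursula, as surviving spouse, takes 2/3.
The remaining 1/3 passes to Joaquin's descendants per stirpes.
The 1/3 is divided into 4 equal shares of 1/12 among Beatriz, Valentina, Fernando, Soledad.
Beatriz is living and takes 1/12.
Valentina is living and takes 1/12.
Fernando predeceased; the 1/12 allotted to Fernando's branch passes to Fernando's issue by representation.
The 1/12 is divided into 2 equal shares of 1/24 among Lucia, Mateo.
Lucia is living and takes 1/24.
Mateo is living and takes 1/24.
Soledad is living and takes 1/12.

Beatriz 1/12; Lucia 1/24; Mateo 1/24; Soledad 1/12; Ursula 2/3; Valentina 1/12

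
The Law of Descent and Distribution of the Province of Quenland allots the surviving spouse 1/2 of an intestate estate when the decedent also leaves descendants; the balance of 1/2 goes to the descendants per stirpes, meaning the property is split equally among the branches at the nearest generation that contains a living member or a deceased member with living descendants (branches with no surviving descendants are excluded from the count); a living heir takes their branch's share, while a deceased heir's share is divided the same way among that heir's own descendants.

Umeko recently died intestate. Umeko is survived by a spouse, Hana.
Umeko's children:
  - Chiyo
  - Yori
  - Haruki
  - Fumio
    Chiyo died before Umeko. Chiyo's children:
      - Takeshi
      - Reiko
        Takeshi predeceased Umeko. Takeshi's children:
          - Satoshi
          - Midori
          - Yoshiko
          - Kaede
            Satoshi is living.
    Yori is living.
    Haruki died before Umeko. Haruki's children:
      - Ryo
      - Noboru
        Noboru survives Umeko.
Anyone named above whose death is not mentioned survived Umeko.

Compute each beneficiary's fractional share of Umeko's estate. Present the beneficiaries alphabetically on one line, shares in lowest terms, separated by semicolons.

Fumio 1/8; Hana 1/2; Kaede 1/64; Midori 1/64; Noboru 1/16; Reiko 1/16; Ryo 1/16; Satoshi 1/64; Yori 1/8; Yoshiko 1/64

Hana, as surviving spouse, takes 1/2.
The remaining 1/2 passes to Umeko's descendants per stirpes.
The 1/2 is divided into 4 equal shares of 1/8 among Chiyo, Yori, Haruki, Fumio.
Chiyo predeceased; the 1/8 allotted to Chiyo's branch passes to Chiyo's issue by representation.
The 1/8 is divided into 2 equal shares of 1/16 among Takeshi, Reiko.
Takeshi predeceased; the 1/16 allotted to Takeshi's branch passes to Takeshi's issue by representation.
The 1/16 is divided into 4 equal shares of 1/64 among Satoshi, Midori, Yoshiko, Kaede.
Satoshi is living and takes 1/64.
Midori is living and takes 1/64.
Yoshiko is living and takes 1/64.
Kaede is living and takes 1/64.
Reiko is living and takes 1/16.
Yori is living and takes 1/8.
Haruki predeceased; the 1/8 allotted to Haruki's branch passes to Haruki's issue by representation.
The 1/8 is divided into 2 equal shares of 1/16 among Ryo, Noboru.
Ryo is living and takes 1/16.
Noboru is living and takes 1/16.
Fumio is living and takes 1/8.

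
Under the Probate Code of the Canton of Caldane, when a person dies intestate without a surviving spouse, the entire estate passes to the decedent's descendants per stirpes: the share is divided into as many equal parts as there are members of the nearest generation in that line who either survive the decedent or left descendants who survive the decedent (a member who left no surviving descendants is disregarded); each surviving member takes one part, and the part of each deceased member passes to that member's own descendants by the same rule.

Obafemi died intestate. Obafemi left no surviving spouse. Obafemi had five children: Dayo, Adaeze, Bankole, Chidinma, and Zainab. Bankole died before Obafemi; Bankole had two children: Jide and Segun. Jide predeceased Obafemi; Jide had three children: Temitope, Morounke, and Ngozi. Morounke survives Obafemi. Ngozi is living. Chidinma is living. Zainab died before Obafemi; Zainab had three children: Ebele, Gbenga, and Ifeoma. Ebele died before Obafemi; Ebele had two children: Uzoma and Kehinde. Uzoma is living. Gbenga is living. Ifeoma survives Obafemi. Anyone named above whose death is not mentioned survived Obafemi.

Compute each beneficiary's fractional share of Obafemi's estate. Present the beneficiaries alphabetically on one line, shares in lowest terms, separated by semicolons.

Adaeze 1/5; Chidinma 1/5; Dayo 1/5; Gbenga 1/15; Ifeoma 1/15; Kehinde 1/30; Morounke 1/30; Ngozi 1/30; Segun 1/10; Temitope 1/30; Uzoma 1/30

There is no surviving spouse, so the entire estate passes to Obafemi's descendants per stirpes.
The estate is divided into 5 equal shares of 1/5 among Dayo, Adaeze, Bankole, Chidinma, Zainab.
Dayo is living and takes 1/5.
Adaeze is living and takes 1/5.
Bankole predeceased; the 1/5 allotted to Bankole's branch passes to Bankole's issue by representation.
The 1/5 is divided into 2 equal shares of 1/10 among Jide, Segun.
Jide predeceased; the 1/10 allotted to Jide's branch passes to Jide's issue by representation.
The 1/10 is divided into 3 equal shares of 1/30 among Temitope, Morounke, Ngozi.
Temitope is living and takes 1/30.
Morounke is living and takes 1/30.
Ngozi is living and takes 1/30.
Segun is living and takes 1/10.
Chidinma is living and takes 1/5.
Zainab predeceased; the 1/5 allotted to Zainab's branch passes to Zainab's issue by representation.
The 1/5 is divided into 3 equal shares of 1/15 among Ebele, Gbenga, Ifeoma.
Ebele predeceased; the 1/15 allotted to Ebele's branch passes to Ebele's issue by representation.
The 1/15 is divided into 2 equal shares of 1/30 among Uzoma, Kehinde.
Uzoma is living and takes 1/30.
Kehinde is living and takes 1/30.
Gbenga is living and takes 1/15.
Ifeoma is living and takes 1/15.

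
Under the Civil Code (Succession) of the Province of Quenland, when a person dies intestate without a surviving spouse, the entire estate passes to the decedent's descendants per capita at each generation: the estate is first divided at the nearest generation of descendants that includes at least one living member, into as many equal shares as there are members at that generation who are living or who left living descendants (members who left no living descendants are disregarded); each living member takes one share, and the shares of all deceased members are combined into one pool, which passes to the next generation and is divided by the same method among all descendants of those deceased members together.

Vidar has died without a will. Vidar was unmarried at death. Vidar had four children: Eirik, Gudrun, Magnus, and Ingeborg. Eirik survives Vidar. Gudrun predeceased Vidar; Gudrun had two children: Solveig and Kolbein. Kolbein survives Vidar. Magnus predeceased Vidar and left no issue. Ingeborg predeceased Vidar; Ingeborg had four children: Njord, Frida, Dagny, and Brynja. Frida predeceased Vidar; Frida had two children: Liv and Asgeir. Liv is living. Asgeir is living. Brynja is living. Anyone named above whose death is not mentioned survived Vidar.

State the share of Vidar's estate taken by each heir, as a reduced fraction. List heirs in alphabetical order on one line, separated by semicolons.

Asgeir 1/18; Brynja 1/9; Dagny 1/9; Eirik 1/3; Kolbein 1/9; Liv 1/18; Njord 1/9; Solveig 1/9

There is no surviving spouse, so the entire estate passes to Vidar's descendants per capita at each generation.
At generation 1 (Eirik, Gudrun, Ingeborg) there are 3 shares of (1)/3 = 1/3 each.
Living: Eirik — each takes 1/3.
Deceased: Gudrun and Ingeborg. Their combined 2/3 is pooled and carried to generation 2.
At generation 2 (Solveig, Kolbein, Njord, Frida, Dagny, Brynja) there are 6 shares of (2/3)/6 = 1/9 each.
Living: Solveig, Kolbein, Njord, Dagny, and Brynja — each takes 1/9.
Deceased: Frida. That 1/9 share is carried to generation 3.
At generation 3 (Liv, Asgeir) there are 2 shares of (1/9)/2 = 1/18 each.
Living: Liv and Asgeir — each takes 1/18.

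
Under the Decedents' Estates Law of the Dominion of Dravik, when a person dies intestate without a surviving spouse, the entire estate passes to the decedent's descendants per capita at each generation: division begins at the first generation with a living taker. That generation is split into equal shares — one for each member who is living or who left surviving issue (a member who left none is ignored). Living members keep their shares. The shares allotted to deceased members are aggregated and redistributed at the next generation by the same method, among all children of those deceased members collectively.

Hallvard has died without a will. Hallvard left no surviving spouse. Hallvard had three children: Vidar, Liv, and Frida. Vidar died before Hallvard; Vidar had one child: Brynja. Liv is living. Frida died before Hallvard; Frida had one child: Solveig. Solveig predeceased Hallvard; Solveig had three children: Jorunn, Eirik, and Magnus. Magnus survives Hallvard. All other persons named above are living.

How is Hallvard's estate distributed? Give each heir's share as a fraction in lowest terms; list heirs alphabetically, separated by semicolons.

Brynja 1/3; Eirik 1/9; Jorunn 1/9; Liv 1/3; Magnus 1/9

There is no surviving spouse, so the entire estate passes to Hallvard's descendants per capita at each generation.
At generation 1 (Vidar, Liv, Frida) there are 3 shares of (1)/3 = 1/3 each.
Living: Liv — each takes 1/3.
Deceased: Vidar and Frida. Their combined 2/3 is pooled and carried to generation 2.
At generation 2 (Brynja, Solveig) there are 2 shares of (2/3)/2 = 1/3 each.
Living: Brynja — each takes 1/3.
Deceased: Solveig. That 1/3 share is carried to generation 3.
At generation 3 (Jorunn, Eirik, Magnus) there are 3 shares of (1/3)/3 = 1/9 each.
Living: Jorunn, Eirik, and Magnus — each takes 1/9.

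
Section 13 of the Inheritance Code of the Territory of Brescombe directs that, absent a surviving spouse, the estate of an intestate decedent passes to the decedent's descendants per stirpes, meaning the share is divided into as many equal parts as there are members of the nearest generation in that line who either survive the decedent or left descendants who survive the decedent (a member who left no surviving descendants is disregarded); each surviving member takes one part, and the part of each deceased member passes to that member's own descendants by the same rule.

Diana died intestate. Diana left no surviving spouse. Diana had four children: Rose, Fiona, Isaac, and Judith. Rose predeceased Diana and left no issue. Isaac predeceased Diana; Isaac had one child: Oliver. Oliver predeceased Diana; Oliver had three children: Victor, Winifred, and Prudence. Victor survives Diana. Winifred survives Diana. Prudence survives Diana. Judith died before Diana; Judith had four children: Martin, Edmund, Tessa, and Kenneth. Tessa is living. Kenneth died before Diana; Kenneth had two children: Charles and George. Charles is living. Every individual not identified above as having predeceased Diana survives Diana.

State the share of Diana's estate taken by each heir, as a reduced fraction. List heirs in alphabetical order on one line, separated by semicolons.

There is no surviving spouse, so the entire estate passes to Diana's descendants per stirpes.
Rose left no surviving issue, so that branch lapses and is disregarded.
The estate is divided into 3 equal shares of 1/3 among Fiona, Isaac, Judith.
Fiona is living and takes 1/3.
Isaac predeceased; the 1/3 allotted to Isaac's branch passes to Isaac's issue by representation.
Oliver's line is the sole branch at this level, so the full 1/3 passes to Oliver's issue by representation.
The 1/3 is divided into 3 equal shares of 1/9 among Victor, Winifred, Prudence.
Victor is living and takes 1/9.
Winifred is living and takes 1/9.
Prudence is living and takes 1/9.
Judith predeceased; the 1/3 allotted to Judith's branch passes to Judith's issue by representation.
The 1/3 is divided into 4 equal shares of 1/12 among Martin, Edmund, Tessa, Kenneth.
Martin is living and takes 1/12.
Edmund is living and takes 1/12.
Tessa is living and takes 1/12.
Kenneth predeceased; the 1/12 allotted to Kenneth's branch passes to Kenneth's issue by representation.
The 1/12 is divided into 2 equal shares of 1/24 among Charles, George.
Charles is living and takes 1/24.
George is living and takes 1/24.

Charles 1/24; Edmund 1/12; Fiona 1/3; George 1/24; Martin 1/12; Prudence 1/9; Tessa 1/12; Victor 1/9; Winifred 1/9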